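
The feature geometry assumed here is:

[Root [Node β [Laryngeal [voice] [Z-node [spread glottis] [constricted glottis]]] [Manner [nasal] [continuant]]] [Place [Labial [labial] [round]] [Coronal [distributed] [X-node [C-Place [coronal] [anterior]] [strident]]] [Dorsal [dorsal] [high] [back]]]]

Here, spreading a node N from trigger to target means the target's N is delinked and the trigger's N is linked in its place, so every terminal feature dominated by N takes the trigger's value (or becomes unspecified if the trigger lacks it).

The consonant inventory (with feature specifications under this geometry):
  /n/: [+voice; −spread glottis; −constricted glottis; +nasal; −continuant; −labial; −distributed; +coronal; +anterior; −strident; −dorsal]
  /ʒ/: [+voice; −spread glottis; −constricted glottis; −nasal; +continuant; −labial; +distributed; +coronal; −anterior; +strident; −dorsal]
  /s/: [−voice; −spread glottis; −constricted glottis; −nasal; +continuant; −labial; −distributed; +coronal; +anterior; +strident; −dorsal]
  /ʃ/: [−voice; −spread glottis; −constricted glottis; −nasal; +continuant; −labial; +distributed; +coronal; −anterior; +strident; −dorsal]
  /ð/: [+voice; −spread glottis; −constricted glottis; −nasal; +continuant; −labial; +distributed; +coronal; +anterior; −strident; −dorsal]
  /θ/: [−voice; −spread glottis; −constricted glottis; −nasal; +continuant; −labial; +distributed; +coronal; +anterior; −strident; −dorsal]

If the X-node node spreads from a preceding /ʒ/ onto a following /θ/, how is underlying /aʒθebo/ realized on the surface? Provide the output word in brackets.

X-node immediately or transitively dominates [coronal], [anterior], [strident].
After delinking /θ/'s X-node and linking /ʒ/'s, the affected terminals become [+coronal], [−anterior], [+strident]; [voice], [spread glottis], [constricted glottis], … (outside X-node) are retained from /θ/.
Among the inventory, only /ʃ/ has exactly this specification, giving the surface form [aʒʃebo].

[aʒʃebo]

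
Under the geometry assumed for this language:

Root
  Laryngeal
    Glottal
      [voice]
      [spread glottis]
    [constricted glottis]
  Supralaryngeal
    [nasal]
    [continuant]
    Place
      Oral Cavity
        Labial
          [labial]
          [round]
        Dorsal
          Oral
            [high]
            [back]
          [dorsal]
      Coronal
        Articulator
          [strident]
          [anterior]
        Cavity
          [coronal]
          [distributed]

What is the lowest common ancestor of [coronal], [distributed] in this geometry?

[coronal] is immediately dominated by Cavity.
[distributed] is immediately dominated by Cavity.
The lowest node appearing on every path is Cavity; each proper daughter of Cavity fails to dominate at least one of the listed features.

Cavity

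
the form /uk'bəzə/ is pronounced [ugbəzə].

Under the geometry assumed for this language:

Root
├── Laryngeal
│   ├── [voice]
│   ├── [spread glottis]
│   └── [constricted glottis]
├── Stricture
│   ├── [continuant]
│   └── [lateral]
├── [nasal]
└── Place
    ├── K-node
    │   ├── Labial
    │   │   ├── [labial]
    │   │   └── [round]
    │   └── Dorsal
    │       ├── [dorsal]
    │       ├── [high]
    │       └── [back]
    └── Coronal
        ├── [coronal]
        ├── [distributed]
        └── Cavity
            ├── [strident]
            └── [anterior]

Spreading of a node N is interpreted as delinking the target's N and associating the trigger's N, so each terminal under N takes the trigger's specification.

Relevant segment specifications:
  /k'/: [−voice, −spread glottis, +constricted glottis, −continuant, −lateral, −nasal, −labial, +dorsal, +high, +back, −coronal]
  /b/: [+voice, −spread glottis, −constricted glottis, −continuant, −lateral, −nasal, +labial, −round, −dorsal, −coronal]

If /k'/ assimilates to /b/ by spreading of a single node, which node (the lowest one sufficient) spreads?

Laryngeal

/k'/ and [g] differ in [voice], [constricted glottis]; every other specified feature is identical.
These terminals are all dominated by Laryngeal, and no proper subconstituent of Laryngeal covers them all; Laryngeal is their lowest common ancestor.
If Laryngeal spreads, every terminal under it takes /b/'s value, producing [g] as observed.
Had Root spread, [labial], [dorsal] would have taken /b/'s values; they stay as in /k'/, confirming the spreading constituent is exactly Laryngeal.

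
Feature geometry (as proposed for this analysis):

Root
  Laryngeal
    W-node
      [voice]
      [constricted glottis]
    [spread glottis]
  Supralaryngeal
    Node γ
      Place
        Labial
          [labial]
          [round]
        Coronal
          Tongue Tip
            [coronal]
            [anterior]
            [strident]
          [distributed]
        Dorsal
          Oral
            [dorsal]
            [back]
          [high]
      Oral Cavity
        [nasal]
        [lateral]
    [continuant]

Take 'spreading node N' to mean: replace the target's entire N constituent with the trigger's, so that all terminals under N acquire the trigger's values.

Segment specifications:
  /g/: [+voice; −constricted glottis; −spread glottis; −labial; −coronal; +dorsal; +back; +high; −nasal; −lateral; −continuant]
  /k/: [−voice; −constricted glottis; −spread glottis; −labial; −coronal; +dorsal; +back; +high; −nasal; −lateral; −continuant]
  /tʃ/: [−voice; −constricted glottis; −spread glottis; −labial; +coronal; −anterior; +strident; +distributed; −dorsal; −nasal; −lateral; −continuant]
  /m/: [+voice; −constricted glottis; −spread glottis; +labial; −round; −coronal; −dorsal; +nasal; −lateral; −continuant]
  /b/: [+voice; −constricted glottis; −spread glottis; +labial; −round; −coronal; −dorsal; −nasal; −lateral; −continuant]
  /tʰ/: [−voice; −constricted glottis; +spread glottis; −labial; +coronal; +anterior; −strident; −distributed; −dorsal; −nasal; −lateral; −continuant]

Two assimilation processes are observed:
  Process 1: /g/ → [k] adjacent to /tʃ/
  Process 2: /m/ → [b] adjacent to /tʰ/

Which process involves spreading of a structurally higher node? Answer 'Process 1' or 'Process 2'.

Process 1

Process 1 alters [voice]; the lowest dominating node is [voice] (depth 3 from Root).
Process 2: the feature that changes is [nasal]; the minimal node is [nasal] (depth 4).
[voice] is closer to Root than [nasal], so Process 1 spreads the higher node.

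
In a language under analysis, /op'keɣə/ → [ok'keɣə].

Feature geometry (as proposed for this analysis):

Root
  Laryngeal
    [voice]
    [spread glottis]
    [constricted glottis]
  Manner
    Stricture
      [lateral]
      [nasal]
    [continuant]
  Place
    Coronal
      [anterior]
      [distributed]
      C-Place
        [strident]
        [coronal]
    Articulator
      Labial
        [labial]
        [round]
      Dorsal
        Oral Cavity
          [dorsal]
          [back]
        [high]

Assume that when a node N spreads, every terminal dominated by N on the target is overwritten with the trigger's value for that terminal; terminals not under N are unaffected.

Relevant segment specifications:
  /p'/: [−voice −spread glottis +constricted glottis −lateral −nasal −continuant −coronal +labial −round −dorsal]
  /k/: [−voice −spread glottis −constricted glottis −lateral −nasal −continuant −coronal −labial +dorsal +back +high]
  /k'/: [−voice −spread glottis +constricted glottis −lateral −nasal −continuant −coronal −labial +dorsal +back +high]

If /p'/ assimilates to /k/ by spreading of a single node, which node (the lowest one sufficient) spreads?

Articulator

The alternation /p'/ → [k'] changes [labial], [round], [dorsal], [high], [back] and nothing else.
Tracing each changed feature up the tree, the paths first meet at Articulator; any lower node misses at least one of them.
If Articulator spreads, every terminal under it takes /k/'s value, producing [k'] as observed.
[constricted glottis] stays as in /p'/ although /k/ differs there, so no node dominating it spread; among the remaining candidates Articulator is the lowest that derives the output.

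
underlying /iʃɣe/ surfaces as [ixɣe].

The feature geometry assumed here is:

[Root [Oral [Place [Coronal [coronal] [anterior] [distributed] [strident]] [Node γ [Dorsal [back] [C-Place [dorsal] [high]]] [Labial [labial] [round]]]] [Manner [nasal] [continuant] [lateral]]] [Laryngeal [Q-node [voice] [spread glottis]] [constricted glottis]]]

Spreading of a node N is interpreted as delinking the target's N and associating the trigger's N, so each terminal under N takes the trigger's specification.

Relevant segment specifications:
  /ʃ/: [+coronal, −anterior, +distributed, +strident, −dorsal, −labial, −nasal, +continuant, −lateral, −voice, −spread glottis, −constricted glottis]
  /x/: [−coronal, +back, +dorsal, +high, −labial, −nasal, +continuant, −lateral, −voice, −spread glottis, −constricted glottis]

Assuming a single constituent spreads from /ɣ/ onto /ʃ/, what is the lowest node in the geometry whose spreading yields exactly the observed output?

Place

The alternation /ʃ/ → [x] changes [coronal], [anterior], [distributed], [strident], [dorsal], [high], [back] and nothing else.
In this geometry the lowest node dominating all of them is Place: every daughter of Place dominates only a proper subset, so no lower node suffices.
If Place spreads, every terminal under it takes /ɣ/'s value, producing [x] as observed.
[voice], a feature on which the two segments disagree outside Place, is unchanged — nothing dominating it spread, and Place is the minimal sufficient constituent.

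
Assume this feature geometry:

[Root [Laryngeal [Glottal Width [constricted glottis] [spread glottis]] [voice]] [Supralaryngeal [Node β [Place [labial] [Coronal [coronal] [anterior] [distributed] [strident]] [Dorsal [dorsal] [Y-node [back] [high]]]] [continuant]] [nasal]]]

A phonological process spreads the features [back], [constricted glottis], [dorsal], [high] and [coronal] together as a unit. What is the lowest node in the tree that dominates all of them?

Root

[back]: Root ▹ Supralaryngeal ▹ Node β ▹ Place ▹ Dorsal ▹ Y-node ▹ [back].
[constricted glottis]: Root ▹ Laryngeal ▹ Glottal Width ▹ [constricted glottis].
[dorsal]: Root ▹ Supralaryngeal ▹ Node β ▹ Place ▹ Dorsal ▹ [dorsal].
[high]: Root ▹ Supralaryngeal ▹ Node β ▹ Place ▹ Dorsal ▹ Y-node ▹ [high].
[coronal]: Root ▹ Supralaryngeal ▹ Node β ▹ Place ▹ Coronal ▹ [coronal].
These paths first converge at Root; no daughter of Root dominates all 5 features, so Root is the minimal constituent.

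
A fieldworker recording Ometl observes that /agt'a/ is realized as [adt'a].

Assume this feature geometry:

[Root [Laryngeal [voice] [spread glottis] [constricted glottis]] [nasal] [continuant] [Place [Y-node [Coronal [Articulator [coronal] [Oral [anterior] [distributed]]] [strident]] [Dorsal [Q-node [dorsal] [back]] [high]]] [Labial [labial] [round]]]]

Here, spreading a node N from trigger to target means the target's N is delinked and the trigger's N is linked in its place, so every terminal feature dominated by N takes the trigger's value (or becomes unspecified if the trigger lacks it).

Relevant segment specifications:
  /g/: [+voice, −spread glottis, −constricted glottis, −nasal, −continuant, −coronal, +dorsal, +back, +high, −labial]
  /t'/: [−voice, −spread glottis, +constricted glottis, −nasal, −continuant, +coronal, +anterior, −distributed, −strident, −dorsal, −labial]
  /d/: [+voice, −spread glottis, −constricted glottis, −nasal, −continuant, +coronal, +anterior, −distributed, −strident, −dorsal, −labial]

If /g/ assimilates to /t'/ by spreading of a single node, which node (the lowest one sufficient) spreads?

The alternation /g/ → [d] changes [coronal], [anterior], [distributed], [strident], [dorsal], [high], [back] and nothing else.
Tracing each changed feature up the tree, the paths first meet at Y-node; any lower node misses at least one of them.
Spreading Y-node from /t'/ overwrites each of those terminals with /t'/'s values, yielding exactly [d].
Features on which the two segments disagree outside Y-node, such as [voice], [constricted glottis], are unchanged — nothing dominating them spread, and Y-node is the minimal sufficient constituent.

Y-node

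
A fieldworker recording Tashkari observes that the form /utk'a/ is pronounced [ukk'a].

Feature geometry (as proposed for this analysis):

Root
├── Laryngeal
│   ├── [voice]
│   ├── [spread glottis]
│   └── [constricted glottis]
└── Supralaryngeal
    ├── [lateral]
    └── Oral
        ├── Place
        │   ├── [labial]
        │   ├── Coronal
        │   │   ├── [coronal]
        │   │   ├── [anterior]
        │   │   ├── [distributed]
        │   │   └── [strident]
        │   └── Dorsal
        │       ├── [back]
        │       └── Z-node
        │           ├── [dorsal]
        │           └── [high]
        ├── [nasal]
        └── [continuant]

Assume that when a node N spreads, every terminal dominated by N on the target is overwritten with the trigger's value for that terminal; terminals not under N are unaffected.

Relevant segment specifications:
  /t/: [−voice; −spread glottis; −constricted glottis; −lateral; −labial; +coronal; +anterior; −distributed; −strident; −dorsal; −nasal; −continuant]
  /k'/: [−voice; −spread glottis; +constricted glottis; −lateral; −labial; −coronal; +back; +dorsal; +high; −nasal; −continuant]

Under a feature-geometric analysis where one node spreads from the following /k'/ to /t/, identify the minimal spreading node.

Place

Comparing /t/ with its surface form [k], the features that change are [coronal], [anterior], [distributed], [strident], [dorsal], [high], [back].
Tracing each changed feature up the tree, the paths first meet at Place; any lower node misses at least one of them.
Spreading Place from /k'/ overwrites each of those terminals with /k'/'s values, yielding exactly [k].
[constricted glottis] stays as in /t/ although /k'/ differs there, so no node dominating it spread; among the remaining candidates Place is the lowest that derives the output.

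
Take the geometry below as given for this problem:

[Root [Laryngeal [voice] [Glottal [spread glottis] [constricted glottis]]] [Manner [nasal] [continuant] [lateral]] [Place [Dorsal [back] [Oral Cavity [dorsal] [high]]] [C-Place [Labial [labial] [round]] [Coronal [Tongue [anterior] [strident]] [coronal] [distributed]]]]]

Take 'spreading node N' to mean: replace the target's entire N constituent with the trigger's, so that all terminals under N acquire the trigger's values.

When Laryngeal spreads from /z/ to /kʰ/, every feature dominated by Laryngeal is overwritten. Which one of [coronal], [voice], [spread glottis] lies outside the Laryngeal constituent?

Under this geometry, Laryngeal contains [voice], [spread glottis], [constricted glottis].
Spreading Laryngeal replaces [voice], [spread glottis] with the trigger's values, since each sits inside the Laryngeal constituent.
[coronal] is not within the Laryngeal subtree (it hangs from Coronal), so /kʰ/'s [coronal] value survives.

[coronal]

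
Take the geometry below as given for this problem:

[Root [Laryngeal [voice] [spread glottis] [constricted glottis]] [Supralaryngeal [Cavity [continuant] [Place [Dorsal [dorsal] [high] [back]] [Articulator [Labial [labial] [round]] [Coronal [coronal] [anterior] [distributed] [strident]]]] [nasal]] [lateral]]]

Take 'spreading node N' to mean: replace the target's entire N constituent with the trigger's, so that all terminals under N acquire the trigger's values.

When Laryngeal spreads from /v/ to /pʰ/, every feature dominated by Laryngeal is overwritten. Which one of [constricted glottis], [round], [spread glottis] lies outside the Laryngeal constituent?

[round]

The terminals dominated by Laryngeal are [voice], [spread glottis], [constricted glottis].
[spread glottis], [constricted glottis] all lie under Laryngeal, so they are overwritten when Laryngeal spreads.
[round] attaches under Labial, not under Laryngeal, so /pʰ/ retains its own value for [round].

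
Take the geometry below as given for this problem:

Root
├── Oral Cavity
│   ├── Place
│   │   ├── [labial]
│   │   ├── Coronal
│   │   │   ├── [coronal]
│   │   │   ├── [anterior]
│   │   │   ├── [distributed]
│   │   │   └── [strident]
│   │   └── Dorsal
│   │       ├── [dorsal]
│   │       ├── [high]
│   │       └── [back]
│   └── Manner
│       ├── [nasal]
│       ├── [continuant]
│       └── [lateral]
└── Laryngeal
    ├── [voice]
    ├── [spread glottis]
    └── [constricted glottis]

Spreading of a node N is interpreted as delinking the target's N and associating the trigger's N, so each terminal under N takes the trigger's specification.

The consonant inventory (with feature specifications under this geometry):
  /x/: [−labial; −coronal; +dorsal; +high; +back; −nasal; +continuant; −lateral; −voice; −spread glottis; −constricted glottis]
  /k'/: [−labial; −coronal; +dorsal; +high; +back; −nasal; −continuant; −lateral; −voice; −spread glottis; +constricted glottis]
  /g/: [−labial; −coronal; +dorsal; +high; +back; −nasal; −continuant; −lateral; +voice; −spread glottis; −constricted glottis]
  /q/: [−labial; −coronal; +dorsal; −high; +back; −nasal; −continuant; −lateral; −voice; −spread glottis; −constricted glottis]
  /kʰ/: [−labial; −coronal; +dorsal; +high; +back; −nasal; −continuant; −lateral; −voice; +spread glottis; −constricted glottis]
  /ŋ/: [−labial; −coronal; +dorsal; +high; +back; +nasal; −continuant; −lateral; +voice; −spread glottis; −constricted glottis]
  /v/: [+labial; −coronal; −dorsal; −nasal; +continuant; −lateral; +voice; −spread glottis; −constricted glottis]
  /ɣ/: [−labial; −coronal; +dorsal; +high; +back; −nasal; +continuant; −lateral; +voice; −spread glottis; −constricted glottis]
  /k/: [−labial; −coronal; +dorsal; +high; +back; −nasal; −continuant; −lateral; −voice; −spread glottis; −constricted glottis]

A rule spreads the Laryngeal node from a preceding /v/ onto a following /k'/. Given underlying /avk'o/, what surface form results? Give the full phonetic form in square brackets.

[avgo]

Terminals under Laryngeal in this geometry: [voice], [spread glottis], [constricted glottis].
Spreading Laryngeal from /v/ onto /k'/ replaces those values with /v/'s: [+voice], [−spread glottis], [−constricted glottis]. Features outside Laryngeal ([labial], [coronal], [dorsal], …) stay as in /k'/.
The resulting bundle matches /g/ in the inventory; substituting it for /k'/ gives [avgo].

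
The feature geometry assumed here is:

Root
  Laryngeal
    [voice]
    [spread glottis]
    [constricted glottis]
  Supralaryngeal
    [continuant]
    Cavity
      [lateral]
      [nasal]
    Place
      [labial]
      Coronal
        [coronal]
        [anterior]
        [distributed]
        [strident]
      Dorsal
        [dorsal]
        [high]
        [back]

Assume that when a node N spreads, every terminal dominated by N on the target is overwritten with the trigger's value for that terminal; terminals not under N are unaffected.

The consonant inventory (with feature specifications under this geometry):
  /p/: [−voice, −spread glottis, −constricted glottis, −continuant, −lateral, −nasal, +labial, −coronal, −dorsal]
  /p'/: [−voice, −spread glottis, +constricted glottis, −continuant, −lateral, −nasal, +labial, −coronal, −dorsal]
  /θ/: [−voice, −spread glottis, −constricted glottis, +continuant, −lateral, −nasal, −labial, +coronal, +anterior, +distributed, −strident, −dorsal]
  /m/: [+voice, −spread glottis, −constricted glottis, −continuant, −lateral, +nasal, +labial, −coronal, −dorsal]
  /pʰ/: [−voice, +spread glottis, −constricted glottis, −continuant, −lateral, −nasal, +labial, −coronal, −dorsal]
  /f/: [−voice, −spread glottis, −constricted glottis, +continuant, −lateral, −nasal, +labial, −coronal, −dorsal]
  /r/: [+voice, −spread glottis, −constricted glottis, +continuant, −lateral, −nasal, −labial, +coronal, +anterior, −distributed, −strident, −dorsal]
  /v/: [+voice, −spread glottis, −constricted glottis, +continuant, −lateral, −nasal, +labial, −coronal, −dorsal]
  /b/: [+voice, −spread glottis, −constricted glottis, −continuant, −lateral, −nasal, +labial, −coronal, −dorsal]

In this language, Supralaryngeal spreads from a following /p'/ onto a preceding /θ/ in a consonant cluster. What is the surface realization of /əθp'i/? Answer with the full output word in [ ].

Supralaryngeal immediately or transitively dominates [continuant], [lateral], [nasal], [labial], [coronal], [anterior], [distributed], [strident], [dorsal], [high], [back].
After delinking /θ/'s Supralaryngeal and linking /p'/'s, the affected terminals become [−continuant], [−lateral], [−nasal], [+labial], [−coronal], [−dorsal]; [voice], [spread glottis], [constricted glottis] (outside Supralaryngeal) are retained from /θ/.
Among the inventory, only /p/ has exactly this specification, giving the surface form [əpp'i].

[əpp'i]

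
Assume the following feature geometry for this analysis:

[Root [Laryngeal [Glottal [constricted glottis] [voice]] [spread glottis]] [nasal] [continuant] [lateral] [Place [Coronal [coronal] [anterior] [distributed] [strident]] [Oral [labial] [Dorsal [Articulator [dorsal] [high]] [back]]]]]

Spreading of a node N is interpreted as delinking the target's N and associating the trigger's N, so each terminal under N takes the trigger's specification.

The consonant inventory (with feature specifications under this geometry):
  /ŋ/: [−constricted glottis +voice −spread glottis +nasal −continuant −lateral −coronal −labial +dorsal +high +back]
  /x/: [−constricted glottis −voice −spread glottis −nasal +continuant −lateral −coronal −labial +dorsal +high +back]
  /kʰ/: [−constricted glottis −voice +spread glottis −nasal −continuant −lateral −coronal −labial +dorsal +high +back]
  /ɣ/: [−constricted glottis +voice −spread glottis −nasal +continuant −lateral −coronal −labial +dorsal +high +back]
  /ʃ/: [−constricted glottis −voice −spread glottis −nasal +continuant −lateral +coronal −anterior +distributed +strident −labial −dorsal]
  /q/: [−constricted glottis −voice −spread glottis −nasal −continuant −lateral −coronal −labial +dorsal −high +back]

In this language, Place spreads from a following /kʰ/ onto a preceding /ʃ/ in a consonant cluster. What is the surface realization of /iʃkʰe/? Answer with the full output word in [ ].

[ixkʰe]

The Place node dominates the terminals [coronal], [anterior], [distributed], [strident], [labial], [dorsal], [high], [back].
Spreading Place from /kʰ/ onto /ʃ/ replaces those values with /kʰ/'s: [−coronal], [−labial], [+dorsal], [+high], [+back]. Features outside Place ([constricted glottis], [voice], [spread glottis], …) stay as in /ʃ/.
This feature bundle is that of [x], so /iʃkʰe/ surfaces as [ixkʰe].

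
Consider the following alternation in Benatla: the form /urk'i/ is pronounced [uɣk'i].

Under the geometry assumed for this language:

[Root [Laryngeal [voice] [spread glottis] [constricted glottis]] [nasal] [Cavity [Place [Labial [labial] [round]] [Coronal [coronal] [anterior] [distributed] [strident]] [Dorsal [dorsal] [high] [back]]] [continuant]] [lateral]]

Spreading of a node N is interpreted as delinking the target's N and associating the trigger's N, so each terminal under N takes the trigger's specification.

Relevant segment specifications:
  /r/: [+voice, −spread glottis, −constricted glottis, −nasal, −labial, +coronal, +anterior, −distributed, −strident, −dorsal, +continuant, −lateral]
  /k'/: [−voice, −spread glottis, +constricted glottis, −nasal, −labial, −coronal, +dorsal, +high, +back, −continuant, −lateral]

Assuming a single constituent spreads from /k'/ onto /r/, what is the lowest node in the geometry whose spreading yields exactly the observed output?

Place

Feature comparison: [coronal], [anterior], [distributed], [strident], [dorsal], [high], [back] differ between /r/ and [ɣ]; the remaining terminals match.
The smallest constituent containing every changed terminal is Place — each of its daughters lacks at least one of the affected features.
If Place spreads, every terminal under it takes /k'/'s value, producing [ɣ] as observed.
[continuant] — on which /k'/ differs from /r/ — is unchanged, so neither Cavity nor anything higher can have spread; the constituent is no larger than Place.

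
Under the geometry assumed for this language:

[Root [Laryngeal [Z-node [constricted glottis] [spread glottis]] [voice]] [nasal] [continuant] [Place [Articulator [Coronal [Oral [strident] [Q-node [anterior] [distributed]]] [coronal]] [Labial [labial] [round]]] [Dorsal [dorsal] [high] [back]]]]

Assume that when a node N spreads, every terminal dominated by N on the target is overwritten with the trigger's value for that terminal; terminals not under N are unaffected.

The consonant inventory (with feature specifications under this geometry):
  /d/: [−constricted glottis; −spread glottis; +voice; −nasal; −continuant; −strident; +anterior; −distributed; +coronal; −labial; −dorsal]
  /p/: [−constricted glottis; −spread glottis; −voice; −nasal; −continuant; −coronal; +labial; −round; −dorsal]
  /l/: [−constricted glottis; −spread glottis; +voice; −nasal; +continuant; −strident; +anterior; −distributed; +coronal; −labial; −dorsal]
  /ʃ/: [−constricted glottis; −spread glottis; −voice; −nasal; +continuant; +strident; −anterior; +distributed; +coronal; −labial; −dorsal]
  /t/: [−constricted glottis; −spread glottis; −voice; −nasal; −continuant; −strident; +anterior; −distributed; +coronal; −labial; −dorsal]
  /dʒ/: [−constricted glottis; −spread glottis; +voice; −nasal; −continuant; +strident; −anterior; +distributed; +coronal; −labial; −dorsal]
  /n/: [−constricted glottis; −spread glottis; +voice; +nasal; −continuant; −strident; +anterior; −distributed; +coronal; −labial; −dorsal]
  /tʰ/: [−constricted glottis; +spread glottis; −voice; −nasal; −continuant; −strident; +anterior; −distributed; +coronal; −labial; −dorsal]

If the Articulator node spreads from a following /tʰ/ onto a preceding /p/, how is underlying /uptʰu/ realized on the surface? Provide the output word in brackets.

[uttʰu]

Terminals under Articulator in this geometry: [strident], [anterior], [distributed], [coronal], [labial], [round].
After delinking /p/'s Articulator and linking /tʰ/'s, the affected terminals become [−strident], [+anterior], [−distributed], [+coronal], [−labial]; [constricted glottis], [spread glottis], [voice], … (outside Articulator) are retained from /p/.
The resulting bundle matches /t/ in the inventory; substituting it for /p/ gives [uttʰu].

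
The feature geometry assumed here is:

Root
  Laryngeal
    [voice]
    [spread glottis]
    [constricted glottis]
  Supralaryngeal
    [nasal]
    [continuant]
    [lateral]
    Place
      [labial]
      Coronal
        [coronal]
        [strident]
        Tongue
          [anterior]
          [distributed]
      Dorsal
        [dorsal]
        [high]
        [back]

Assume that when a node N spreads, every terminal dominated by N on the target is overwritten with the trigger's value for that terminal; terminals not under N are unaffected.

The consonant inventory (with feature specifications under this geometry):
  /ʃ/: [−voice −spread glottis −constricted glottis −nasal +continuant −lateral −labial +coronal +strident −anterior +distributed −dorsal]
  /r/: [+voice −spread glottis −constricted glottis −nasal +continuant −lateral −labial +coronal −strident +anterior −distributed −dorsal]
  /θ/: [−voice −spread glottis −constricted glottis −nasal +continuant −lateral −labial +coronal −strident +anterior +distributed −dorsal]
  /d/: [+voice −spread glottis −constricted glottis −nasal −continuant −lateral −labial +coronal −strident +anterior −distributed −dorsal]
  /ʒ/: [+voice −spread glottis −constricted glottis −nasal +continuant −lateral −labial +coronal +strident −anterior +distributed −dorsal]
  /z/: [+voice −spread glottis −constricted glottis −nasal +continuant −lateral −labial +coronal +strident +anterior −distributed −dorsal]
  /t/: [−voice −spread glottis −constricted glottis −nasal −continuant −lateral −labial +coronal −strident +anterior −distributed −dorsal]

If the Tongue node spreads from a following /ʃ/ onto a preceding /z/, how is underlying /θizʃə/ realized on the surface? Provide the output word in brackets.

The Tongue node dominates the terminals [anterior], [distributed].
The target acquires /ʃ/'s values for everything under Tongue — [−anterior], [+distributed] — while keeping its own [voice], [spread glottis], [constricted glottis], ….
This feature bundle is that of [ʒ], so /θizʃə/ surfaces as [θiʒʃə].

[θiʒʃə]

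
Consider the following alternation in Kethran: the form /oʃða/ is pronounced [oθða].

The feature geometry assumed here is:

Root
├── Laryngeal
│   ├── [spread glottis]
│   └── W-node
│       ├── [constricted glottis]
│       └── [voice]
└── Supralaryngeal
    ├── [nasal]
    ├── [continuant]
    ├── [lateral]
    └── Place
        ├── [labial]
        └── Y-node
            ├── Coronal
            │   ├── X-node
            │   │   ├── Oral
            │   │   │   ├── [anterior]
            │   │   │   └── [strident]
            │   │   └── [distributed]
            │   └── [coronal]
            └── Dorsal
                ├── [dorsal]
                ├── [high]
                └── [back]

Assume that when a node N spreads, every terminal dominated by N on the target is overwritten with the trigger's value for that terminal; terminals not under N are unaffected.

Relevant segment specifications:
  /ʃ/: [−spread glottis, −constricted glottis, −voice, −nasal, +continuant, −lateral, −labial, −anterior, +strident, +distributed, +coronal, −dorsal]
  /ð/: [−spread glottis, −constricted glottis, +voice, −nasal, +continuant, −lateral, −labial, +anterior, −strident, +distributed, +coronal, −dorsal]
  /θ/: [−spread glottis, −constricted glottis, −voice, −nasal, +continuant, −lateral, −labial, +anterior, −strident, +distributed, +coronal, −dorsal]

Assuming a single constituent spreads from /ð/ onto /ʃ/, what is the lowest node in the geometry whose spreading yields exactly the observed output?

The alternation /ʃ/ → [θ] changes [anterior], [strident] and nothing else.
Tracing each changed feature up the tree, the paths first meet at Oral; any lower node misses at least one of them.
Spreading Oral from /ð/ overwrites each of those terminals with /ð/'s values, yielding exactly [θ].
[voice] stays as in /ʃ/ although /ð/ differs there, so no node dominating it spread; among the remaining candidates Oral is the lowest that derives the output.

Oral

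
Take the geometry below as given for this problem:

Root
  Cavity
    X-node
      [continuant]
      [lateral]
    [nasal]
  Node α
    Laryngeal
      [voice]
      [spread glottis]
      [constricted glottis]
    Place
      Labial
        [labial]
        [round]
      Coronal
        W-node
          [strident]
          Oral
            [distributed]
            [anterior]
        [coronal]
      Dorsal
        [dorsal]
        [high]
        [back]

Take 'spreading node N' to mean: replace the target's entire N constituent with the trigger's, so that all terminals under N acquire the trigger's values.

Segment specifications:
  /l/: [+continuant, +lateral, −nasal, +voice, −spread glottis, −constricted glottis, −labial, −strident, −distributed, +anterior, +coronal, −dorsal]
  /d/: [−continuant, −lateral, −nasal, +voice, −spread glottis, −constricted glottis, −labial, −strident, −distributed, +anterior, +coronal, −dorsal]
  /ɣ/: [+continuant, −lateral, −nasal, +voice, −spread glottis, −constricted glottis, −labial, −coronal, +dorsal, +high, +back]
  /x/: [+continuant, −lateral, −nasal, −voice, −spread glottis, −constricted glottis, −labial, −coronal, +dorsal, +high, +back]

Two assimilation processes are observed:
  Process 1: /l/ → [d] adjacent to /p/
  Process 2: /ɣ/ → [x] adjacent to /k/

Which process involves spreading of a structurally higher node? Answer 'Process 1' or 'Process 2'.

Process 1

Process 1 alters [continuant], [lateral]; the lowest common ancestor is X-node (depth 2 from Root).
Process 2 alters [voice]; the lowest dominating node is [voice] (depth 3 from Root).
X-node is closer to Root than [voice], so Process 1 spreads the higher node.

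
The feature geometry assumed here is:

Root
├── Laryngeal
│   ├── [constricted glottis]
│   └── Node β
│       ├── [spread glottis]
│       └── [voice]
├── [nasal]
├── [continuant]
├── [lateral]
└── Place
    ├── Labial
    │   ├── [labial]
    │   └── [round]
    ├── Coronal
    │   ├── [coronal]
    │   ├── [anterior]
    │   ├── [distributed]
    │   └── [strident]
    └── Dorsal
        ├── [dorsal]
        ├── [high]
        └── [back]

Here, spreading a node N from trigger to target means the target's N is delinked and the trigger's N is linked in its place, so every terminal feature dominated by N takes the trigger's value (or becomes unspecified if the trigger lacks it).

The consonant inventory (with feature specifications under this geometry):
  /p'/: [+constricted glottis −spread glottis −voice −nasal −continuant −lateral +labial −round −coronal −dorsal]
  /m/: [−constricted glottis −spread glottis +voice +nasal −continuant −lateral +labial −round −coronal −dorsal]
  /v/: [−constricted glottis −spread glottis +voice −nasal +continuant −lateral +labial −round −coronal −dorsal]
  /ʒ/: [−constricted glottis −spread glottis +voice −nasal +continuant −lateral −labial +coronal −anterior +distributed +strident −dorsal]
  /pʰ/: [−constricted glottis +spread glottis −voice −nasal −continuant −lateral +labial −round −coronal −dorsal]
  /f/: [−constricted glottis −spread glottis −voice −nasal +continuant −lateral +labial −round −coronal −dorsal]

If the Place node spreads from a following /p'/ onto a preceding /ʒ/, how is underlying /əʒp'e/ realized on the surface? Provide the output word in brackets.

[əvp'e]

Terminals under Place in this geometry: [labial], [round], [coronal], [anterior], [distributed], [strident], [dorsal], [high], [back].
After delinking /ʒ/'s Place and linking /p'/'s, the affected terminals become [+labial], [−round], [−coronal], [−dorsal]; [constricted glottis], [spread glottis], [voice], … (outside Place) are retained from /ʒ/.
Among the inventory, only /v/ has exactly this specification, giving the surface form [əvp'e].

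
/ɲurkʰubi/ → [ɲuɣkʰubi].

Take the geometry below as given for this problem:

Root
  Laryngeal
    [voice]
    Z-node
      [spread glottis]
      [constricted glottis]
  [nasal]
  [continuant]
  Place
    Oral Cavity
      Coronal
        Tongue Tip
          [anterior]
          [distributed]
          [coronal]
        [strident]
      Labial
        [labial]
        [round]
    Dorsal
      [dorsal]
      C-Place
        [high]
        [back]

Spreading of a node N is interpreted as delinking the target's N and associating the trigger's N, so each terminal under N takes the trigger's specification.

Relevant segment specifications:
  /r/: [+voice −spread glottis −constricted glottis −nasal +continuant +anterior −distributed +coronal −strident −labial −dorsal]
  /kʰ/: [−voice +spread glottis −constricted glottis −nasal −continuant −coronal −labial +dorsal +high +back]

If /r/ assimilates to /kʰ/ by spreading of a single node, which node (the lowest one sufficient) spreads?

Place

Comparing /r/ with its surface form [ɣ], the features that change are [coronal], [anterior], [distributed], [strident], [dorsal], [high], [back].
Tracing each changed feature up the tree, the paths first meet at Place; any lower node misses at least one of them.
If Place spreads, every terminal under it takes /kʰ/'s value, producing [ɣ] as observed.
Had Root spread, [spread glottis], [continuant] would have taken /kʰ/'s values; they stay as in /r/, confirming the spreading constituent is exactly Place.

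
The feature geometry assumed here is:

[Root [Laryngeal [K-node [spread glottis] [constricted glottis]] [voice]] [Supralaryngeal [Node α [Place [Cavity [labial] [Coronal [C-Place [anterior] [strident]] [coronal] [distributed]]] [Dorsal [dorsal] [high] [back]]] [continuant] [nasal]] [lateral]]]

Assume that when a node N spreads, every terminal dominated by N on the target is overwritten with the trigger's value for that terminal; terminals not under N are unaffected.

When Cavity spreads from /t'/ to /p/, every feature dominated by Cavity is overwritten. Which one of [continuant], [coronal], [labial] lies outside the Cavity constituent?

Under this geometry, Cavity contains [labial], [anterior], [strident], [coronal], [distributed].
[labial], [coronal] all lie under Cavity, so they are overwritten when Cavity spreads.
[continuant] attaches under Node α, not under Cavity, so /p/ retains its own value for [continuant].

[continuant]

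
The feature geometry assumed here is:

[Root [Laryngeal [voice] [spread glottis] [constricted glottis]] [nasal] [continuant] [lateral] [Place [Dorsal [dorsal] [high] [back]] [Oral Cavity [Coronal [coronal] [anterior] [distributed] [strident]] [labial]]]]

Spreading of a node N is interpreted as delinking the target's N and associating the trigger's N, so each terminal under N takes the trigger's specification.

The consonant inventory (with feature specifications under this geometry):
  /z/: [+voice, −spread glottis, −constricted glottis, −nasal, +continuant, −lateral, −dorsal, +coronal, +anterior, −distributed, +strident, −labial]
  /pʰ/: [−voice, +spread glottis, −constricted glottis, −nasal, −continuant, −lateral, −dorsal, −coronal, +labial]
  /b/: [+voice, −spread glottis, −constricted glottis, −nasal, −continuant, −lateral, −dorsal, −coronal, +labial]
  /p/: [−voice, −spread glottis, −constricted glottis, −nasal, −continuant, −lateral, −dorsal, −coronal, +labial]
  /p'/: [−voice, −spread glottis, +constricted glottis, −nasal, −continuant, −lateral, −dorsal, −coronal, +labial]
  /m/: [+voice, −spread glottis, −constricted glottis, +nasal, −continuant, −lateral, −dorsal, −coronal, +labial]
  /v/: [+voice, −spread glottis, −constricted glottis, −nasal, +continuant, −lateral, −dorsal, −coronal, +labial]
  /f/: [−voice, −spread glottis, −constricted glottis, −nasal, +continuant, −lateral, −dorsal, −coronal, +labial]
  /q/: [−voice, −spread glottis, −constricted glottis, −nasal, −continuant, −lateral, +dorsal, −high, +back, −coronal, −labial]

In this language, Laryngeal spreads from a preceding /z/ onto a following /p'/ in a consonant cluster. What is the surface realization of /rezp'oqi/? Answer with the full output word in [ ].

[rezboqi]

Laryngeal immediately or transitively dominates [voice], [spread glottis], [constricted glottis].
The target acquires /z/'s values for everything under Laryngeal — [+voice], [−spread glottis], [−constricted glottis] — while keeping its own [nasal], [continuant], [lateral], ….
The resulting bundle matches /b/ in the inventory; substituting it for /p'/ gives [rezboqi].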